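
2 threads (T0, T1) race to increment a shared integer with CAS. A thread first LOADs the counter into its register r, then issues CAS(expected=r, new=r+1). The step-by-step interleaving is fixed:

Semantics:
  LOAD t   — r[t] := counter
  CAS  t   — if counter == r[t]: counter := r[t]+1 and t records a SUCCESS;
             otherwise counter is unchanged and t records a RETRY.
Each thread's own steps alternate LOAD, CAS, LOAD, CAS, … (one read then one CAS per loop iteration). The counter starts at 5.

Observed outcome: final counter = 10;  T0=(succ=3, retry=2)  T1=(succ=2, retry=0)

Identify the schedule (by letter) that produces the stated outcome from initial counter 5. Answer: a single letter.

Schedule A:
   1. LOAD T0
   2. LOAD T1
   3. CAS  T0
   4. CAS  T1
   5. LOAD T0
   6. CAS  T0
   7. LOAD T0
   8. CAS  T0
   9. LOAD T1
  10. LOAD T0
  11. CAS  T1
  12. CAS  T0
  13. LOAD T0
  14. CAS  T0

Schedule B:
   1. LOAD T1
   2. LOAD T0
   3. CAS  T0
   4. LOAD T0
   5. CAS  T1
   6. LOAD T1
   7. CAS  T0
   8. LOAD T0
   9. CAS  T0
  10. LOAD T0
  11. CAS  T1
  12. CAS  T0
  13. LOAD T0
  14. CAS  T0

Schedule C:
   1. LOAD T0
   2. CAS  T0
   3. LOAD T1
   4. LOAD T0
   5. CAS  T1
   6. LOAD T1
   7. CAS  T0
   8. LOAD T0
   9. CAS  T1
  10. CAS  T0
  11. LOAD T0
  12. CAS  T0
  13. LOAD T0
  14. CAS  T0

C

Tracing schedule C:
step 1: T0 LOAD ⇒ load; ctr=5 reg=5
step 2: T0 CAS ⇒ ok; ctr=6 reg=5
step 3: T1 LOAD ⇒ load; ctr=6 reg=6
step 4: T0 LOAD ⇒ load; ctr=6 reg=6
step 5: T1 CAS ⇒ ok; ctr=7 reg=6
step 6: T1 LOAD ⇒ load; ctr=7 reg=7
step 7: T0 CAS ⇒ retry; ctr=7 reg=6
step 8: T0 LOAD ⇒ load; ctr=7 reg=7
step 9: T1 CAS ⇒ ok; ctr=8 reg=7
step 10: T0 CAS ⇒ retry; ctr=8 reg=7
step 11: T0 LOAD ⇒ load; ctr=8 reg=8
step 12: T0 CAS ⇒ ok; ctr=9 reg=8
step 13: T0 LOAD ⇒ load; ctr=9 reg=9
step 14: T0 CAS ⇒ ok; ctr=10 reg=9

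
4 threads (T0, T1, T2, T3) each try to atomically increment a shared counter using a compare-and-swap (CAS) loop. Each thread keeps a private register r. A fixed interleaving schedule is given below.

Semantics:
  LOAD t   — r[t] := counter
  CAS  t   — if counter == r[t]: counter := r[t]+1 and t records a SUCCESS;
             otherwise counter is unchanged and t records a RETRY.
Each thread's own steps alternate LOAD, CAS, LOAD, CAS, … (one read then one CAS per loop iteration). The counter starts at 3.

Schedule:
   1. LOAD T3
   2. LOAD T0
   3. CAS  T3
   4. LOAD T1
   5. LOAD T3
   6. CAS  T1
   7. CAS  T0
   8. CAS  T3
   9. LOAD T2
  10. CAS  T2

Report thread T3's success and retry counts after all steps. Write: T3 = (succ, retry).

[1] T3.load  rd  (counter 3, T3.r 3)
[2] T0.load  rd  (counter 3, T0.r 3)
[3] T3.cas  hit  (counter 4, T3.r 3)
[4] T1.load  rd  (counter 4, T1.r 4)
[5] T3.load  rd  (counter 4, T3.r 4)
[6] T1.cas  hit  (counter 5, T1.r 4)
[7] T0.cas  miss  (counter 5, T0.r 3)
[8] T3.cas  miss  (counter 5, T3.r 4)
[9] T2.load  rd  (counter 5, T2.r 5)
[10] T2.cas  hit  (counter 6, T2.r 5)

T3 = (1, 1)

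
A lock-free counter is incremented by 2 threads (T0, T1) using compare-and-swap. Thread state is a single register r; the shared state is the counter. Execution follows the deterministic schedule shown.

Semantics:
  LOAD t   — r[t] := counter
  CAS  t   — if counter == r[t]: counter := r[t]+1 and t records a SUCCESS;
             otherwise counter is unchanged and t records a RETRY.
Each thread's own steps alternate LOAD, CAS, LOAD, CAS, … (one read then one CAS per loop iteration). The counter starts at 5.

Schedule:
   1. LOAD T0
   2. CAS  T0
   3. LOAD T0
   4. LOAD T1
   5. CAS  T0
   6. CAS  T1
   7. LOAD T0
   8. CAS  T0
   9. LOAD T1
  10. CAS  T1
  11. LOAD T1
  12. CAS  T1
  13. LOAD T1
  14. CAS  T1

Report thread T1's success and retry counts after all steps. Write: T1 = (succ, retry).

T0 LOAD — after: cnt=5, r=5 — load
T0 CAS — after: cnt=6, r=5 — ok
T0 LOAD — after: cnt=6, r=6 — load
T1 LOAD — after: cnt=6, r=6 — load
T0 CAS — after: cnt=7, r=6 — ok
T1 CAS — after: cnt=7, r=6 — retry
T0 LOAD — after: cnt=7, r=7 — load
T0 CAS — after: cnt=8, r=7 — ok
T1 LOAD — after: cnt=8, r=8 — load
T1 CAS — after: cnt=9, r=8 — ok
T1 LOAD — after: cnt=9, r=9 — load
T1 CAS — after: cnt=10, r=9 — ok
T1 LOAD — after: cnt=10, r=10 — load
T1 CAS — after: cnt=11, r=10 — ok

T1 = (3, 1)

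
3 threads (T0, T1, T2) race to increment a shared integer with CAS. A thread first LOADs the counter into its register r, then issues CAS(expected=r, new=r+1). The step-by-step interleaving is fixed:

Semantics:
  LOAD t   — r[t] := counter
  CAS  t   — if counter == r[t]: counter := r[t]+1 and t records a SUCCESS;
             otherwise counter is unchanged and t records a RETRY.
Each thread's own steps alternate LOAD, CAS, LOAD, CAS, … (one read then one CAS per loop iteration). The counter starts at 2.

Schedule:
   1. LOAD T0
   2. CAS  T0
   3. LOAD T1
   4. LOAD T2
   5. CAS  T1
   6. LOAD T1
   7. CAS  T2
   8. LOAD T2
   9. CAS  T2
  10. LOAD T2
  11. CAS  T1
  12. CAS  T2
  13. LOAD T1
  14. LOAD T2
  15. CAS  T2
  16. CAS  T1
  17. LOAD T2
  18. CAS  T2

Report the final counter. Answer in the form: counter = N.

counter = 8

   1) LOAD T0:  M=2  r_T0=2
   2) CAS  T0:  M=3  r_T0=2 ✓
   3) LOAD T1:  M=3  r_T1=3
   4) LOAD T2:  M=3  r_T2=3
   5) CAS  T1:  M=4  r_T1=3 ✓
   6) LOAD T1:  M=4  r_T1=4
   7) CAS  T2:  M=4  r_T2=3 ✗
   8) LOAD T2:  M=4  r_T2=4
   9) CAS  T2:  M=5  r_T2=4 ✓
  10) LOAD T2:  M=5  r_T2=5
  11) CAS  T1:  M=5  r_T1=4 ✗
  12) CAS  T2:  M=6  r_T2=5 ✓
  13) LOAD T1:  M=6  r_T1=6
  14) LOAD T2:  M=6  r_T2=6
  15) CAS  T2:  M=7  r_T2=6 ✓
  16) CAS  T1:  M=7  r_T1=6 ✗
  17) LOAD T2:  M=7  r_T2=7
  18) CAS  T2:  M=8  r_T2=7 ✓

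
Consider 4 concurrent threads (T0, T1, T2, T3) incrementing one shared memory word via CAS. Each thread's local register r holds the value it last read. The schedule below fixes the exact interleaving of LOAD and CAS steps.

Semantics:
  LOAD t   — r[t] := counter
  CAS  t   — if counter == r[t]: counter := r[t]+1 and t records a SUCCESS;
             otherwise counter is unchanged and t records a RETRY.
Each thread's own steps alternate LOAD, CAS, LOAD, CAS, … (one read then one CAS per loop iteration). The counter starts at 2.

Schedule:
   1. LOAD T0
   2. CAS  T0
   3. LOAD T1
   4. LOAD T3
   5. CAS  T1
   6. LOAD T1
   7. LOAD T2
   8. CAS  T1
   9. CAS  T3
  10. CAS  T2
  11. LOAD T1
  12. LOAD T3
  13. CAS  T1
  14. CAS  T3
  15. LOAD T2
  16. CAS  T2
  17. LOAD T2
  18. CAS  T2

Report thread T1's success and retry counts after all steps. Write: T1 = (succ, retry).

T0 LOAD — after: cnt=2, r=2 — load
T0 CAS — after: cnt=3, r=2 — ok
T1 LOAD — after: cnt=3, r=3 — load
T3 LOAD — after: cnt=3, r=3 — load
T1 CAS — after: cnt=4, r=3 — ok
T1 LOAD — after: cnt=4, r=4 — load
T2 LOAD — after: cnt=4, r=4 — load
T1 CAS — after: cnt=5, r=4 — ok
T3 CAS — after: cnt=5, r=3 — retry
T2 CAS — after: cnt=5, r=4 — retry
T1 LOAD — after: cnt=5, r=5 — load
T3 LOAD — after: cnt=5, r=5 — load
T1 CAS — after: cnt=6, r=5 — ok
T3 CAS — after: cnt=6, r=5 — retry
T2 LOAD — after: cnt=6, r=6 — load
T2 CAS — after: cnt=7, r=6 — ok
T2 LOAD — after: cnt=7, r=7 — load
T2 CAS — after: cnt=8, r=7 — ok

T1 = (3, 0)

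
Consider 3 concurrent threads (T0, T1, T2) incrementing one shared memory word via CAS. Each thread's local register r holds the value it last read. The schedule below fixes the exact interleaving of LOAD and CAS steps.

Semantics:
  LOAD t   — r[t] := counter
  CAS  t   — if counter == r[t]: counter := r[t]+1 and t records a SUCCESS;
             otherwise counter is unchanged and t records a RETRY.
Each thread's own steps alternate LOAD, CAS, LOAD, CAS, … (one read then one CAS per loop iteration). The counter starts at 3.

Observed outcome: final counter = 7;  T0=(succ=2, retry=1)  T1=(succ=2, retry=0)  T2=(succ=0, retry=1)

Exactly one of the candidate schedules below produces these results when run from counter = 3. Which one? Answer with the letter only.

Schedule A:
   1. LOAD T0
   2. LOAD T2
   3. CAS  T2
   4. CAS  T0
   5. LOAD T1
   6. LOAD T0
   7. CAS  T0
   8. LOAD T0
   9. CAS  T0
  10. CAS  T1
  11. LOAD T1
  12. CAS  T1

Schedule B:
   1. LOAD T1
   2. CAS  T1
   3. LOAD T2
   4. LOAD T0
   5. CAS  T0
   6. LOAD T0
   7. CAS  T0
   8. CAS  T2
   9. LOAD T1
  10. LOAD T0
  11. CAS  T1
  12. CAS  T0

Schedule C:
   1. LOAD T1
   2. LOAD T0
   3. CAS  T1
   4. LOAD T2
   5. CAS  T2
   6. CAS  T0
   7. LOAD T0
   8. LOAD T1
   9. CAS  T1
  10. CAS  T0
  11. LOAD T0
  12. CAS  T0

B

Run B:
1. LOAD T1 → mem=3 r[T1]=3 [LOAD]
2. CAS T1 → mem=4 r[T1]=3 [OK]
3. LOAD T2 → mem=4 r[T2]=4 [LOAD]
4. LOAD T0 → mem=4 r[T0]=4 [LOAD]
5. CAS T0 → mem=5 r[T0]=4 [OK]
6. LOAD T0 → mem=5 r[T0]=5 [LOAD]
7. CAS T0 → mem=6 r[T0]=5 [OK]
8. CAS T2 → mem=6 r[T2]=4 [RETRY]
9. LOAD T1 → mem=6 r[T1]=6 [LOAD]
10. LOAD T0 → mem=6 r[T0]=6 [LOAD]
11. CAS T1 → mem=7 r[T1]=6 [OK]
12. CAS T0 → mem=7 r[T0]=6 [RETRY]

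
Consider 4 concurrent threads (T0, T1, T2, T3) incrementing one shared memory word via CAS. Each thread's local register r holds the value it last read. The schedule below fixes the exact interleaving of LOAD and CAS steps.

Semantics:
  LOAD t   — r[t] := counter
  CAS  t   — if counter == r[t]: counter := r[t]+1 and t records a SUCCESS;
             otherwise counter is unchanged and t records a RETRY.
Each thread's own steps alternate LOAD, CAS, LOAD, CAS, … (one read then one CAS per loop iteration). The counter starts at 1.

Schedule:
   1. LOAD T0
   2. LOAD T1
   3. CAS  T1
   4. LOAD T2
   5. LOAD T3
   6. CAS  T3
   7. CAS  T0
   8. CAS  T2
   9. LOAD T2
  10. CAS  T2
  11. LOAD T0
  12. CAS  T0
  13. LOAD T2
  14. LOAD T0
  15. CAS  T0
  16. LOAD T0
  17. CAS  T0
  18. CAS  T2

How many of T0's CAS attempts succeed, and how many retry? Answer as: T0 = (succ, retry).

T0 LOAD — after: cnt=1, r=1 — load
T1 LOAD — after: cnt=1, r=1 — load
T1 CAS — after: cnt=2, r=1 — ok
T2 LOAD — after: cnt=2, r=2 — load
T3 LOAD — after: cnt=2, r=2 — load
T3 CAS — after: cnt=3, r=2 — ok
T0 CAS — after: cnt=3, r=1 — retry
T2 CAS — after: cnt=3, r=2 — retry
T2 LOAD — after: cnt=3, r=3 — load
T2 CAS — after: cnt=4, r=3 — ok
T0 LOAD — after: cnt=4, r=4 — load
T0 CAS — after: cnt=5, r=4 — ok
T2 LOAD — after: cnt=5, r=5 — load
T0 LOAD — after: cnt=5, r=5 — load
T0 CAS — after: cnt=6, r=5 — ok
T0 LOAD — after: cnt=6, r=6 — load
T0 CAS — after: cnt=7, r=6 — ok
T2 CAS — after: cnt=7, r=5 — retry

T0 = (3, 1)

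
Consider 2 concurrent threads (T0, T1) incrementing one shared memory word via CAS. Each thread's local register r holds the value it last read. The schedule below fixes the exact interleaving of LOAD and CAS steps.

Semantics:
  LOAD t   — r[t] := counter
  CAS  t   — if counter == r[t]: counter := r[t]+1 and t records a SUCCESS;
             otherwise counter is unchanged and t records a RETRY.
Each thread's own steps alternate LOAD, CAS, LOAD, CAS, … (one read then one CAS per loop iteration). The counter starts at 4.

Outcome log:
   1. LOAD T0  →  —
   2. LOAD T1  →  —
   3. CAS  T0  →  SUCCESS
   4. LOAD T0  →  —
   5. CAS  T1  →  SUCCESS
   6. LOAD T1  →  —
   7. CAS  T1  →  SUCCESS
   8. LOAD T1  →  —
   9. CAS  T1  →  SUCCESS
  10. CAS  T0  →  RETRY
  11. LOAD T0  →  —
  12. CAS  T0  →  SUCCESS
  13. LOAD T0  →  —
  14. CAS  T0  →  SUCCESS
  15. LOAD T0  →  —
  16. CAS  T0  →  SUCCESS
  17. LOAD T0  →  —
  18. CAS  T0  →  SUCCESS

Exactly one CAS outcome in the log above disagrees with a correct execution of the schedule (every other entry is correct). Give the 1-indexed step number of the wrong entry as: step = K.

step = 5

Re-executing:
   1) LOAD T0:  M=4  r_T0=4
   2) LOAD T1:  M=4  r_T1=4
   3) CAS  T0:  M=5  r_T0=4 ✓
   4) LOAD T0:  M=5  r_T0=5
   5) CAS  T1:  M=5  r_T1=4 ✗
   6) LOAD T1:  M=5  r_T1=5
   7) CAS  T1:  M=6  r_T1=5 ✓
   8) LOAD T1:  M=6  r_T1=6
   9) CAS  T1:  M=7  r_T1=6 ✓
  10) CAS  T0:  M=7  r_T0=5 ✗
  11) LOAD T0:  M=7  r_T0=7
  12) CAS  T0:  M=8  r_T0=7 ✓
  13) LOAD T0:  M=8  r_T0=8
  14) CAS  T0:  M=9  r_T0=8 ✓
  15) LOAD T0:  M=9  r_T0=9
  16) CAS  T0:  M=10  r_T0=9 ✓
  17) LOAD T0:  M=10  r_T0=10
  18) CAS  T0:  M=11  r_T0=10 ✓
Mismatch at 5.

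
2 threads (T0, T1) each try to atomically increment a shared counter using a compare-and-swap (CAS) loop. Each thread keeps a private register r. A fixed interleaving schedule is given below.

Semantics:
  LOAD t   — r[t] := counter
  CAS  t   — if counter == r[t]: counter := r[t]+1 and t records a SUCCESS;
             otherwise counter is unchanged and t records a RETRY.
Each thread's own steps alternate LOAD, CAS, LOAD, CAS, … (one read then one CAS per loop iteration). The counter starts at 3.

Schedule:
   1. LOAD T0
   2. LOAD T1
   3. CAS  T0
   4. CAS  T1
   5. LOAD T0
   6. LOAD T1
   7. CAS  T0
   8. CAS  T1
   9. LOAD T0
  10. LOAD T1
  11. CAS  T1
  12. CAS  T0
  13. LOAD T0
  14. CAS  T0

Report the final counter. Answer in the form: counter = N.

step 1: T0 LOAD ⇒ load; ctr=3 reg=3
step 2: T1 LOAD ⇒ load; ctr=3 reg=3
step 3: T0 CAS ⇒ ok; ctr=4 reg=3
step 4: T1 CAS ⇒ retry; ctr=4 reg=3
step 5: T0 LOAD ⇒ load; ctr=4 reg=4
step 6: T1 LOAD ⇒ load; ctr=4 reg=4
step 7: T0 CAS ⇒ ok; ctr=5 reg=4
step 8: T1 CAS ⇒ retry; ctr=5 reg=4
step 9: T0 LOAD ⇒ load; ctr=5 reg=5
step 10: T1 LOAD ⇒ load; ctr=5 reg=5
step 11: T1 CAS ⇒ ok; ctr=6 reg=5
step 12: T0 CAS ⇒ retry; ctr=6 reg=5
step 13: T0 LOAD ⇒ load; ctr=6 reg=6
step 14: T0 CAS ⇒ ok; ctr=7 reg=6

counter = 7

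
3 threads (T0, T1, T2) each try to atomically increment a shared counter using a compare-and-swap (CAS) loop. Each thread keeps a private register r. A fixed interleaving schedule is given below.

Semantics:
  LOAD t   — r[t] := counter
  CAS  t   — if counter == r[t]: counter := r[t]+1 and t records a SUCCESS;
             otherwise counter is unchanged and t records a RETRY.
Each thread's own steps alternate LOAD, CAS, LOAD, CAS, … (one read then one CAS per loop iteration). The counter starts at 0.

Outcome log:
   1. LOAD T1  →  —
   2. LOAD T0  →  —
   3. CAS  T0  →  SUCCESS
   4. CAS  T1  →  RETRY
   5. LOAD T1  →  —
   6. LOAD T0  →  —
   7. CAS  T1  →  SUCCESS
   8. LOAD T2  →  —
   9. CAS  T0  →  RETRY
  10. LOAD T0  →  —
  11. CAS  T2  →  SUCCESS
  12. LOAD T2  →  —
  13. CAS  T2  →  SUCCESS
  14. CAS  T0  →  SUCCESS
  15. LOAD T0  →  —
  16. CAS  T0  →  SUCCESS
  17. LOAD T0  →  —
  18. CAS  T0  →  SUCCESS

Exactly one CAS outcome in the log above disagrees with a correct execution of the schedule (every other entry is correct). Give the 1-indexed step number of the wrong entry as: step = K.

Reference trace:
   1) LOAD T1:  M=0  r_T1=0
   2) LOAD T0:  M=0  r_T0=0
   3) CAS  T0:  M=1  r_T0=0 ✓
   4) CAS  T1:  M=1  r_T1=0 ✗
   5) LOAD T1:  M=1  r_T1=1
   6) LOAD T0:  M=1  r_T0=1
   7) CAS  T1:  M=2  r_T1=1 ✓
   8) LOAD T2:  M=2  r_T2=2
   9) CAS  T0:  M=2  r_T0=1 ✗
  10) LOAD T0:  M=2  r_T0=2
  11) CAS  T2:  M=3  r_T2=2 ✓
  12) LOAD T2:  M=3  r_T2=3
  13) CAS  T2:  M=4  r_T2=3 ✓
  14) CAS  T0:  M=4  r_T0=2 ✗
  15) LOAD T0:  M=4  r_T0=4
  16) CAS  T0:  M=5  r_T0=4 ✓
  17) LOAD T0:  M=5  r_T0=5
  18) CAS  T0:  M=6  r_T0=5 ✓
Log disagrees first at step 14.

step = 14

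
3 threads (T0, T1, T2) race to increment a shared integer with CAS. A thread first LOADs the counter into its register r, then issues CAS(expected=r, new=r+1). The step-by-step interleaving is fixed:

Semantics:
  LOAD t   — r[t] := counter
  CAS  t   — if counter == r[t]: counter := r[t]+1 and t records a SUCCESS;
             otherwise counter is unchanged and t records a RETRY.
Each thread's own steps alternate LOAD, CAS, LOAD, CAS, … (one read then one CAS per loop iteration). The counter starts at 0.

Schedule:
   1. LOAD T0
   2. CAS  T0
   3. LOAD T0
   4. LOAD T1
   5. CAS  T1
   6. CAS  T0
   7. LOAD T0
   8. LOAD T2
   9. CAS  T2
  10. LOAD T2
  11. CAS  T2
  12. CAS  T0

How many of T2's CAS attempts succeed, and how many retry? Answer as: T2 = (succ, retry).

T2 = (2, 0)

T0 LOAD — after: cnt=0, r=0 — load
T0 CAS — after: cnt=1, r=0 — ok
T0 LOAD — after: cnt=1, r=1 — load
T1 LOAD — after: cnt=1, r=1 — load
T1 CAS — after: cnt=2, r=1 — ok
T0 CAS — after: cnt=2, r=1 — retry
T0 LOAD — after: cnt=2, r=2 — load
T2 LOAD — after: cnt=2, r=2 — load
T2 CAS — after: cnt=3, r=2 — ok
T2 LOAD — after: cnt=3, r=3 — load
T2 CAS — after: cnt=4, r=3 — ok
T0 CAS — after: cnt=4, r=2 — retry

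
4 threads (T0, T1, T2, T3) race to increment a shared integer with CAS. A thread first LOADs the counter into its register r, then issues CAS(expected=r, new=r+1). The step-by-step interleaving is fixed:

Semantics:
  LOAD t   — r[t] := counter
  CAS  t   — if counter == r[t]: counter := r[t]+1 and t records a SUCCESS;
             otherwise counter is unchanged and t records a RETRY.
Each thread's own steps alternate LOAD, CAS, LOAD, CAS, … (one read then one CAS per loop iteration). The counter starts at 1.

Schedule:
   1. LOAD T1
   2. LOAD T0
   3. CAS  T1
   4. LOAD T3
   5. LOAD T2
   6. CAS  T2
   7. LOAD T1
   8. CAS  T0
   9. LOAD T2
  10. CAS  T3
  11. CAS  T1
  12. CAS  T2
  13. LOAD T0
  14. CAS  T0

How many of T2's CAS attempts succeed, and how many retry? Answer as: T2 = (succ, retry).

step 1: T1 LOAD ⇒ load; ctr=1 reg=1
step 2: T0 LOAD ⇒ load; ctr=1 reg=1
step 3: T1 CAS ⇒ ok; ctr=2 reg=1
step 4: T3 LOAD ⇒ load; ctr=2 reg=2
step 5: T2 LOAD ⇒ load; ctr=2 reg=2
step 6: T2 CAS ⇒ ok; ctr=3 reg=2
step 7: T1 LOAD ⇒ load; ctr=3 reg=3
step 8: T0 CAS ⇒ retry; ctr=3 reg=1
step 9: T2 LOAD ⇒ load; ctr=3 reg=3
step 10: T3 CAS ⇒ retry; ctr=3 reg=2
step 11: T1 CAS ⇒ ok; ctr=4 reg=3
step 12: T2 CAS ⇒ retry; ctr=4 reg=3
step 13: T0 LOAD ⇒ load; ctr=4 reg=4
step 14: T0 CAS ⇒ ok; ctr=5 reg=4

T2 = (1, 1)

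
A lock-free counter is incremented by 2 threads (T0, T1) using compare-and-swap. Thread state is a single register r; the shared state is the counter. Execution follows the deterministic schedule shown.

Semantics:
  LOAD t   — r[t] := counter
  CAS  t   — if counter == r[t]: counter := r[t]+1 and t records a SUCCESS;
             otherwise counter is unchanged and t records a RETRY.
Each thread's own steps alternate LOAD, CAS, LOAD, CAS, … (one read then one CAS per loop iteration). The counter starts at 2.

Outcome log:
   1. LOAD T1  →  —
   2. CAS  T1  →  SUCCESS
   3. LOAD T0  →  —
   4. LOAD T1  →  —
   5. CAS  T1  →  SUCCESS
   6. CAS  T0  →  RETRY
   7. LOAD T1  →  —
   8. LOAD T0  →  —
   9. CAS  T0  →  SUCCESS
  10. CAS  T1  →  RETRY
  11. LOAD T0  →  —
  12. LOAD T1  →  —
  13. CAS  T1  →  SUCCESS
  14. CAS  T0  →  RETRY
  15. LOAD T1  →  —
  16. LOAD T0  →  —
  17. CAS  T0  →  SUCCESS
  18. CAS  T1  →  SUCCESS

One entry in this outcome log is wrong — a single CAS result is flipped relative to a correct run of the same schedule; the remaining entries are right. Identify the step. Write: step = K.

step = 18

Reference trace:
step 1: T1 LOAD ⇒ load; ctr=2 reg=2
step 2: T1 CAS ⇒ ok; ctr=3 reg=2
step 3: T0 LOAD ⇒ load; ctr=3 reg=3
step 4: T1 LOAD ⇒ load; ctr=3 reg=3
step 5: T1 CAS ⇒ ok; ctr=4 reg=3
step 6: T0 CAS ⇒ retry; ctr=4 reg=3
step 7: T1 LOAD ⇒ load; ctr=4 reg=4
step 8: T0 LOAD ⇒ load; ctr=4 reg=4
step 9: T0 CAS ⇒ ok; ctr=5 reg=4
step 10: T1 CAS ⇒ retry; ctr=5 reg=4
step 11: T0 LOAD ⇒ load; ctr=5 reg=5
step 12: T1 LOAD ⇒ load; ctr=5 reg=5
step 13: T1 CAS ⇒ ok; ctr=6 reg=5
step 14: T0 CAS ⇒ retry; ctr=6 reg=5
step 15: T1 LOAD ⇒ load; ctr=6 reg=6
step 16: T0 LOAD ⇒ load; ctr=6 reg=6
step 17: T0 CAS ⇒ ok; ctr=7 reg=6
step 18: T1 CAS ⇒ retry; ctr=7 reg=6
Flip is step 18.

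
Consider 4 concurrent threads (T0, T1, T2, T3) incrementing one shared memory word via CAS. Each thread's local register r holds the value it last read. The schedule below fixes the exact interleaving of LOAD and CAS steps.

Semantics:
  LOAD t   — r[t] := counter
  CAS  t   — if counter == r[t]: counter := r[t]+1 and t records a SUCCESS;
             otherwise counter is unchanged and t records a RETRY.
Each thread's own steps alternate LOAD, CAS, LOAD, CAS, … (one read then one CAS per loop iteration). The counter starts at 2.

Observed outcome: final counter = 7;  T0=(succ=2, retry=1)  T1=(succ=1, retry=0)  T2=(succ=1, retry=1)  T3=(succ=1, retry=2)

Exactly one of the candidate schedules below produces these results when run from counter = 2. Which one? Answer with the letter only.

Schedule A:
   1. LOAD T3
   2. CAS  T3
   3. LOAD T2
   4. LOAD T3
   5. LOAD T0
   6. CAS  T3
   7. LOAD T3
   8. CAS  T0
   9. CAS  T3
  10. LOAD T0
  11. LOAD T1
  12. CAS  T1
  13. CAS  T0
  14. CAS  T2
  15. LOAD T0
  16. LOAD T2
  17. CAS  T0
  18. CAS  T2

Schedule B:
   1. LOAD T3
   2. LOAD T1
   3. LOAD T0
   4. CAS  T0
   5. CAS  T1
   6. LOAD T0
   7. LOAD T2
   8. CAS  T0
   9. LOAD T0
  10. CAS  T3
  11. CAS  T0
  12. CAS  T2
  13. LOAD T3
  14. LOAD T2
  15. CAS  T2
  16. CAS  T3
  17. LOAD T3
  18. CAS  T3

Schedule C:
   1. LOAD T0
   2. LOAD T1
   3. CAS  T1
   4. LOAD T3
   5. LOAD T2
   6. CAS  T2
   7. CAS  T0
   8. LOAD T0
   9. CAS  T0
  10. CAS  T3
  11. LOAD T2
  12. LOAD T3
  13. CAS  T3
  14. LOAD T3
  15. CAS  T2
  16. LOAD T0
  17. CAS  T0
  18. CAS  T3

Simulating candidate C:
#1 T0 reads 2
#2 T1 reads 2
#3 T1 CAS(2→3) writes; counter now 3
#4 T3 reads 3
#5 T2 reads 3
#6 T2 CAS(3→4) writes; counter now 4
#7 T0 CAS(2→3) fails; counter now 4
#8 T0 reads 4
#9 T0 CAS(4→5) writes; counter now 5
#10 T3 CAS(3→4) fails; counter now 5
#11 T2 reads 5
#12 T3 reads 5
#13 T3 CAS(5→6) writes; counter now 6
#14 T3 reads 6
#15 T2 CAS(5→6) fails; counter now 6
#16 T0 reads 6
#17 T0 CAS(6→7) writes; counter now 7
#18 T3 CAS(6→7) fails; counter now 7

C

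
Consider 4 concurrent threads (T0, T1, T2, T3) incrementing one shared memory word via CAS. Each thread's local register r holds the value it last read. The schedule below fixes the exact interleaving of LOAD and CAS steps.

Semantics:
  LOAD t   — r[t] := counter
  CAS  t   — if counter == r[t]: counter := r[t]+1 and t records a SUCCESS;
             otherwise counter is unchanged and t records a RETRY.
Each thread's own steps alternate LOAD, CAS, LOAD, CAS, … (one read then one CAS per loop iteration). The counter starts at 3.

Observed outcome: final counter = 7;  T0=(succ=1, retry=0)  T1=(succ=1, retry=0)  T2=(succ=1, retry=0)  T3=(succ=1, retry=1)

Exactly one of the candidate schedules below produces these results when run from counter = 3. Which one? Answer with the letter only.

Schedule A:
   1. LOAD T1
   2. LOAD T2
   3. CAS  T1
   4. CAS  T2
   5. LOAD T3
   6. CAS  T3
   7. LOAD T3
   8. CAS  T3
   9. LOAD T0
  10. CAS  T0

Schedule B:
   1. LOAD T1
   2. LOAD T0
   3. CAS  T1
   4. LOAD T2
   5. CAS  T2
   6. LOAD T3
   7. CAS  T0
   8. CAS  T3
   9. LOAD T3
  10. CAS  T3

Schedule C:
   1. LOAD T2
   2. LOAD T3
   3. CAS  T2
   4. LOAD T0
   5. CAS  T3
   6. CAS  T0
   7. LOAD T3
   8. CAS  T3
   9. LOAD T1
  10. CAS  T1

C

Simulating candidate C:
[1] T2.load  rd  (counter 3, T2.r 3)
[2] T3.load  rd  (counter 3, T3.r 3)
[3] T2.cas  hit  (counter 4, T2.r 3)
[4] T0.load  rd  (counter 4, T0.r 4)
[5] T3.cas  miss  (counter 4, T3.r 3)
[6] T0.cas  hit  (counter 5, T0.r 4)
[7] T3.load  rd  (counter 5, T3.r 5)
[8] T3.cas  hit  (counter 6, T3.r 5)
[9] T1.load  rd  (counter 6, T1.r 6)
[10] T1.cas  hit  (counter 7, T1.r 6)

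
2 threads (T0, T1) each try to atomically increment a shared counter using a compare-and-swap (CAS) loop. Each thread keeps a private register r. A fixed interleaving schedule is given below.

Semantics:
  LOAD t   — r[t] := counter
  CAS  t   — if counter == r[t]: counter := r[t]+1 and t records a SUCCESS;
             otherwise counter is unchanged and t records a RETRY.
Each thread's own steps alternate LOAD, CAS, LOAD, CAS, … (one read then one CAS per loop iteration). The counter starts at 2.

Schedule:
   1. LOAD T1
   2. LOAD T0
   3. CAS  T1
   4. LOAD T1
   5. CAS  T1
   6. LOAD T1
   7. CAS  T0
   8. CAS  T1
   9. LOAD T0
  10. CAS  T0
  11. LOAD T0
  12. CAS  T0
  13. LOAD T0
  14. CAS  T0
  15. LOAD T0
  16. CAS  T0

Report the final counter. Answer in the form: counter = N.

counter = 9

step 1: T1 LOAD ⇒ load; ctr=2 reg=2
step 2: T0 LOAD ⇒ load; ctr=2 reg=2
step 3: T1 CAS ⇒ ok; ctr=3 reg=2
step 4: T1 LOAD ⇒ load; ctr=3 reg=3
step 5: T1 CAS ⇒ ok; ctr=4 reg=3
step 6: T1 LOAD ⇒ load; ctr=4 reg=4
step 7: T0 CAS ⇒ retry; ctr=4 reg=2
step 8: T1 CAS ⇒ ok; ctr=5 reg=4
step 9: T0 LOAD ⇒ load; ctr=5 reg=5
step 10: T0 CAS ⇒ ok; ctr=6 reg=5
step 11: T0 LOAD ⇒ load; ctr=6 reg=6
step 12: T0 CAS ⇒ ok; ctr=7 reg=6
step 13: T0 LOAD ⇒ load; ctr=7 reg=7
step 14: T0 CAS ⇒ ok; ctr=8 reg=7
step 15: T0 LOAD ⇒ load; ctr=8 reg=8
step 16: T0 CAS ⇒ ok; ctr=9 reg=8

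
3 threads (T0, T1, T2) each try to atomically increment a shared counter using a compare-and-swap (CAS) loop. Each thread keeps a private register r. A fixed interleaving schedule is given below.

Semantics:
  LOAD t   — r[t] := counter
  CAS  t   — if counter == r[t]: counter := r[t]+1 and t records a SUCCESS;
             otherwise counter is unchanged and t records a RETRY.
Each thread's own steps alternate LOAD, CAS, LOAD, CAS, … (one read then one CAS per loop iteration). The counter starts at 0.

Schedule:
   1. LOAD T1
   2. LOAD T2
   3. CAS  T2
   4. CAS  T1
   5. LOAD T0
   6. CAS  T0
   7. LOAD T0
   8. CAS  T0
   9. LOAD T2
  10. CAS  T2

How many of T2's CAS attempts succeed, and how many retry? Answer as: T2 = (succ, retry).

T2 = (2, 0)

step 1: T1 LOAD ⇒ load; ctr=0 reg=0
step 2: T2 LOAD ⇒ load; ctr=0 reg=0
step 3: T2 CAS ⇒ ok; ctr=1 reg=0
step 4: T1 CAS ⇒ retry; ctr=1 reg=0
step 5: T0 LOAD ⇒ load; ctr=1 reg=1
step 6: T0 CAS ⇒ ok; ctr=2 reg=1
step 7: T0 LOAD ⇒ load; ctr=2 reg=2
step 8: T0 CAS ⇒ ok; ctr=3 reg=2
step 9: T2 LOAD ⇒ load; ctr=3 reg=3
step 10: T2 CAS ⇒ ok; ctr=4 reg=3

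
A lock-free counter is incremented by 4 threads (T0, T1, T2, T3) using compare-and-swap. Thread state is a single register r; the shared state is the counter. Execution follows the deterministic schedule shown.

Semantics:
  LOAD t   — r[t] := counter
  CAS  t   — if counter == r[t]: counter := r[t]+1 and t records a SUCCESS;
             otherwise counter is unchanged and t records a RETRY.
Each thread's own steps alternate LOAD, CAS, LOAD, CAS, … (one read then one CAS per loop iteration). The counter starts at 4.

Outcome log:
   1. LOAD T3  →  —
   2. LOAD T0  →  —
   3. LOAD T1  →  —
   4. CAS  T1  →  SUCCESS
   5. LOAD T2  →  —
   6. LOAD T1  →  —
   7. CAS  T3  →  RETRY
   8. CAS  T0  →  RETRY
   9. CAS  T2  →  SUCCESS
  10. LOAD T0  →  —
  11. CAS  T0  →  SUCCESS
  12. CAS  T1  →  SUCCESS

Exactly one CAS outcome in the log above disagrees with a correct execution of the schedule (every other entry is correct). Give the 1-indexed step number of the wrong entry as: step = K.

step = 12

Correct run:
[1] T3.load  rd  (counter 4, T3.r 4)
[2] T0.load  rd  (counter 4, T0.r 4)
[3] T1.load  rd  (counter 4, T1.r 4)
[4] T1.cas  hit  (counter 5, T1.r 4)
[5] T2.load  rd  (counter 5, T2.r 5)
[6] T1.load  rd  (counter 5, T1.r 5)
[7] T3.cas  miss  (counter 5, T3.r 4)
[8] T0.cas  miss  (counter 5, T0.r 4)
[9] T2.cas  hit  (counter 6, T2.r 5)
[10] T0.load  rd  (counter 6, T0.r 6)
[11] T0.cas  hit  (counter 7, T0.r 6)
[12] T1.cas  miss  (counter 7, T1.r 5)
Mismatch at 12.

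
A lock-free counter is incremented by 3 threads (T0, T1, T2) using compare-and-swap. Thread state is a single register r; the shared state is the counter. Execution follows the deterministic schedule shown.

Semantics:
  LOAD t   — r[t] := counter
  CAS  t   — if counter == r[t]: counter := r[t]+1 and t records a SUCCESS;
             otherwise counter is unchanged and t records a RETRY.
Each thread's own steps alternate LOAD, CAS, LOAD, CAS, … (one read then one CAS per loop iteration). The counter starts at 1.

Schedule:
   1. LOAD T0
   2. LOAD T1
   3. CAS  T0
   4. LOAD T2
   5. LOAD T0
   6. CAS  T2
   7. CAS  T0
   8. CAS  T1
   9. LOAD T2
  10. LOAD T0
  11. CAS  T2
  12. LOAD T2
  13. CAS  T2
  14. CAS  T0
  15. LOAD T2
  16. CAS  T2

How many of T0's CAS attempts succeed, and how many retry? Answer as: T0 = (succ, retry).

T0 = (1, 2)

[1] T0.load  rd  (counter 1, T0.r 1)
[2] T1.load  rd  (counter 1, T1.r 1)
[3] T0.cas  hit  (counter 2, T0.r 1)
[4] T2.load  rd  (counter 2, T2.r 2)
[5] T0.load  rd  (counter 2, T0.r 2)
[6] T2.cas  hit  (counter 3, T2.r 2)
[7] T0.cas  miss  (counter 3, T0.r 2)
[8] T1.cas  miss  (counter 3, T1.r 1)
[9] T2.load  rd  (counter 3, T2.r 3)
[10] T0.load  rd  (counter 3, T0.r 3)
[11] T2.cas  hit  (counter 4, T2.r 3)
[12] T2.load  rd  (counter 4, T2.r 4)
[13] T2.cas  hit  (counter 5, T2.r 4)
[14] T0.cas  miss  (counter 5, T0.r 3)
[15] T2.load  rd  (counter 5, T2.r 5)
[16] T2.cas  hit  (counter 6, T2.r 5)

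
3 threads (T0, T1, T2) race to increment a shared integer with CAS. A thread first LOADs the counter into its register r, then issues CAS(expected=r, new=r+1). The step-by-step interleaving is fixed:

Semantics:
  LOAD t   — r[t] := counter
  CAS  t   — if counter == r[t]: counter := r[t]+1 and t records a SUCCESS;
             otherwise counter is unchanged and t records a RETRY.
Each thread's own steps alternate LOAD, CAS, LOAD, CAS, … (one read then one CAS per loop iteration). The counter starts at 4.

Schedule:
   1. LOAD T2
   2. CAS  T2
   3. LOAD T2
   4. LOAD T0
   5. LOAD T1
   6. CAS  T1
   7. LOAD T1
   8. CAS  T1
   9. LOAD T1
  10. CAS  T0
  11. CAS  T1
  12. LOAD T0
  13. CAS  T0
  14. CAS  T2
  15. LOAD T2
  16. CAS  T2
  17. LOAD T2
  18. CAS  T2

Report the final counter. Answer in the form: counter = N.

   1) LOAD T2:  M=4  r_T2=4
   2) CAS  T2:  M=5  r_T2=4 ✓
   3) LOAD T2:  M=5  r_T2=5
   4) LOAD T0:  M=5  r_T0=5
   5) LOAD T1:  M=5  r_T1=5
   6) CAS  T1:  M=6  r_T1=5 ✓
   7) LOAD T1:  M=6  r_T1=6
   8) CAS  T1:  M=7  r_T1=6 ✓
   9) LOAD T1:  M=7  r_T1=7
  10) CAS  T0:  M=7  r_T0=5 ✗
  11) CAS  T1:  M=8  r_T1=7 ✓
  12) LOAD T0:  M=8  r_T0=8
  13) CAS  T0:  M=9  r_T0=8 ✓
  14) CAS  T2:  M=9  r_T2=5 ✗
  15) LOAD T2:  M=9  r_T2=9
  16) CAS  T2:  M=10  r_T2=9 ✓
  17) LOAD T2:  M=10  r_T2=10
  18) CAS  T2:  M=11  r_T2=10 ✓

counter = 11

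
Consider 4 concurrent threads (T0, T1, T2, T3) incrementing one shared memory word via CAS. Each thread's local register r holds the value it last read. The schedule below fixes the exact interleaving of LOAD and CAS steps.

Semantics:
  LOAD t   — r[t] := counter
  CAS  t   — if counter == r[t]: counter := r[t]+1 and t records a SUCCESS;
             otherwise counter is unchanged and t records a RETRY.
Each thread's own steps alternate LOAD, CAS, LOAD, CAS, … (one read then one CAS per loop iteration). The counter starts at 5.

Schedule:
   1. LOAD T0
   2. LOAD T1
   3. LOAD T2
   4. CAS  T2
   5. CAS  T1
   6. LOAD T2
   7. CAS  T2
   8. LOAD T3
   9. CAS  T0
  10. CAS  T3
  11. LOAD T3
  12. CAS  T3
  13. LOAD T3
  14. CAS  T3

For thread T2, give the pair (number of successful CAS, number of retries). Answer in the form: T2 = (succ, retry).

T0 LOAD — after: cnt=5, r=5 — load
T1 LOAD — after: cnt=5, r=5 — load
T2 LOAD — after: cnt=5, r=5 — load
T2 CAS — after: cnt=6, r=5 — ok
T1 CAS — after: cnt=6, r=5 — retry
T2 LOAD — after: cnt=6, r=6 — load
T2 CAS — after: cnt=7, r=6 — ok
T3 LOAD — after: cnt=7, r=7 — load
T0 CAS — after: cnt=7, r=5 — retry
T3 CAS — after: cnt=8, r=7 — ok
T3 LOAD — after: cnt=8, r=8 — load
T3 CAS — after: cnt=9, r=8 — ok
T3 LOAD — after: cnt=9, r=9 — load
T3 CAS — after: cnt=10, r=9 — ok

T2 = (2, 0)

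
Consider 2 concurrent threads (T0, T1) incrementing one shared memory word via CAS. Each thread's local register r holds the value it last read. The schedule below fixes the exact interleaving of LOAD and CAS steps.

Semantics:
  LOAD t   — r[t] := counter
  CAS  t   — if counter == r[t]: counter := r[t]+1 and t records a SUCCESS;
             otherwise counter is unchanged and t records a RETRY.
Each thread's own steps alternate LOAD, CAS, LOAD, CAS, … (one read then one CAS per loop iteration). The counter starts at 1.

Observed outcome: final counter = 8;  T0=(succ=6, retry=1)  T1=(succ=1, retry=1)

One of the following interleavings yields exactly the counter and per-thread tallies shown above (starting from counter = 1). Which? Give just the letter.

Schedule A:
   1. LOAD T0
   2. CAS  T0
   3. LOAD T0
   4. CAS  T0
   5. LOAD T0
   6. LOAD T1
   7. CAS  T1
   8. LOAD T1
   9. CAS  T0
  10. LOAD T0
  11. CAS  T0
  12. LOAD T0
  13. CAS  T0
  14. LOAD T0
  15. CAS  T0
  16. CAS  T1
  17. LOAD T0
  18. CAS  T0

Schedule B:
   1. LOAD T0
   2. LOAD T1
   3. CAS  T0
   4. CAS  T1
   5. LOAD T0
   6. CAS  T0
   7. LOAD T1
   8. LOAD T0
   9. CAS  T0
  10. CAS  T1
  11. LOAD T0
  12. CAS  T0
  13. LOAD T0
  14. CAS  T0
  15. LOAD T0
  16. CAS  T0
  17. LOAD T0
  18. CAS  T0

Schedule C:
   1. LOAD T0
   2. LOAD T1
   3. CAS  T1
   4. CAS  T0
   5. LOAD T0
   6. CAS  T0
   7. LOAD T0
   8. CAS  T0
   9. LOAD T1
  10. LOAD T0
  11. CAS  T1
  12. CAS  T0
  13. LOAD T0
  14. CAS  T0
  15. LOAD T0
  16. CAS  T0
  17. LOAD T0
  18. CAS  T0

A

Run A:
1. LOAD T0 → mem=1 r[T0]=1 [LOAD]
2. CAS T0 → mem=2 r[T0]=1 [OK]
3. LOAD T0 → mem=2 r[T0]=2 [LOAD]
4. CAS T0 → mem=3 r[T0]=2 [OK]
5. LOAD T0 → mem=3 r[T0]=3 [LOAD]
6. LOAD T1 → mem=3 r[T1]=3 [LOAD]
7. CAS T1 → mem=4 r[T1]=3 [OK]
8. LOAD T1 → mem=4 r[T1]=4 [LOAD]
9. CAS T0 → mem=4 r[T0]=3 [RETRY]
10. LOAD T0 → mem=4 r[T0]=4 [LOAD]
11. CAS T0 → mem=5 r[T0]=4 [OK]
12. LOAD T0 → mem=5 r[T0]=5 [LOAD]
13. CAS T0 → mem=6 r[T0]=5 [OK]
14. LOAD T0 → mem=6 r[T0]=6 [LOAD]
15. CAS T0 → mem=7 r[T0]=6 [OK]
16. CAS T1 → mem=7 r[T1]=4 [RETRY]
17. LOAD T0 → mem=7 r[T0]=7 [LOAD]
18. CAS T0 → mem=8 r[T0]=7 [OK]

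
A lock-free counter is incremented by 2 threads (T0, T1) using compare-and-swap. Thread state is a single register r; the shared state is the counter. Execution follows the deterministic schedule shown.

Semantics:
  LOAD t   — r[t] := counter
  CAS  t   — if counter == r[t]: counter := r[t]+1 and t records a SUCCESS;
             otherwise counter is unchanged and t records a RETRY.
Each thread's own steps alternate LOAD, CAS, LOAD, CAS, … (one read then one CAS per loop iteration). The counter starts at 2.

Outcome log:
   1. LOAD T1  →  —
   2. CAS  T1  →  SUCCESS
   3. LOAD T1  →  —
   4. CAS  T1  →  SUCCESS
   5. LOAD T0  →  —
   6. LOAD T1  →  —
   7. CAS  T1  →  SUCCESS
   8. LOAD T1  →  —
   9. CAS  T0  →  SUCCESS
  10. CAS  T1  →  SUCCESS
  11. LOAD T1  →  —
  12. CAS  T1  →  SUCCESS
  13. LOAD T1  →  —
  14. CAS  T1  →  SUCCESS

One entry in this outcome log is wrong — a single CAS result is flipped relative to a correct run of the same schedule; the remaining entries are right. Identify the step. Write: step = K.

Reference trace:
T1 LOAD — after: cnt=2, r=2 — load
T1 CAS — after: cnt=3, r=2 — ok
T1 LOAD — after: cnt=3, r=3 — load
T1 CAS — after: cnt=4, r=3 — ok
T0 LOAD — after: cnt=4, r=4 — load
T1 LOAD — after: cnt=4, r=4 — load
T1 CAS — after: cnt=5, r=4 — ok
T1 LOAD — after: cnt=5, r=5 — load
T0 CAS — after: cnt=5, r=4 — retry
T1 CAS — after: cnt=6, r=5 — ok
T1 LOAD — after: cnt=6, r=6 — load
T1 CAS — after: cnt=7, r=6 — ok
T1 LOAD — after: cnt=7, r=7 — load
T1 CAS — after: cnt=8, r=7 — ok
Log disagrees first at step 9.

step = 9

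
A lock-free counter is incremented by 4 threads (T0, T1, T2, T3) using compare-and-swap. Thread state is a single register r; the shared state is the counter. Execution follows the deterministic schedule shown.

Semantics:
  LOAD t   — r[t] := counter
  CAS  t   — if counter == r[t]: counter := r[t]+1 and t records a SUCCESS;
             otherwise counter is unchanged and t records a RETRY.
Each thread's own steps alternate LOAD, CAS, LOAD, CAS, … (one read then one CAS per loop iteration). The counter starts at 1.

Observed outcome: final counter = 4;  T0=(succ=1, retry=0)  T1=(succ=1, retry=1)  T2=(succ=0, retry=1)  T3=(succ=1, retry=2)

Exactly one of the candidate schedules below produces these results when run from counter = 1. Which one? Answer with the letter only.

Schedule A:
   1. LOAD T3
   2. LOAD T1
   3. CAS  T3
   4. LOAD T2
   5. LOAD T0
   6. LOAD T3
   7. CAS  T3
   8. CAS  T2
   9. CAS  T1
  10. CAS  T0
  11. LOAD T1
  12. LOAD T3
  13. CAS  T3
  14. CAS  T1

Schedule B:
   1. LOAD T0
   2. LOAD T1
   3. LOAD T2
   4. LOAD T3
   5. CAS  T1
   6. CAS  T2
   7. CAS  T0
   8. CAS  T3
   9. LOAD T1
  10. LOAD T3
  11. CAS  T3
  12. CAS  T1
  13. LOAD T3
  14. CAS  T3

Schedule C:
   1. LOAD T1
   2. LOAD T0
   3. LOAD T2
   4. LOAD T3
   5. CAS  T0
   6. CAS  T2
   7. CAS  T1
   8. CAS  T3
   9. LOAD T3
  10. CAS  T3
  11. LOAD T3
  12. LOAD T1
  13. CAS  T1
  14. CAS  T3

Run C:
[1] T1.load  rd  (counter 1, T1.r 1)
[2] T0.load  rd  (counter 1, T0.r 1)
[3] T2.load  rd  (counter 1, T2.r 1)
[4] T3.load  rd  (counter 1, T3.r 1)
[5] T0.cas  hit  (counter 2, T0.r 1)
[6] T2.cas  miss  (counter 2, T2.r 1)
[7] T1.cas  miss  (counter 2, T1.r 1)
[8] T3.cas  miss  (counter 2, T3.r 1)
[9] T3.load  rd  (counter 2, T3.r 2)
[10] T3.cas  hit  (counter 3, T3.r 2)
[11] T3.load  rd  (counter 3, T3.r 3)
[12] T1.load  rd  (counter 3, T1.r 3)
[13] T1.cas  hit  (counter 4, T1.r 3)
[14] T3.cas  miss  (counter 4, T3.r 3)

C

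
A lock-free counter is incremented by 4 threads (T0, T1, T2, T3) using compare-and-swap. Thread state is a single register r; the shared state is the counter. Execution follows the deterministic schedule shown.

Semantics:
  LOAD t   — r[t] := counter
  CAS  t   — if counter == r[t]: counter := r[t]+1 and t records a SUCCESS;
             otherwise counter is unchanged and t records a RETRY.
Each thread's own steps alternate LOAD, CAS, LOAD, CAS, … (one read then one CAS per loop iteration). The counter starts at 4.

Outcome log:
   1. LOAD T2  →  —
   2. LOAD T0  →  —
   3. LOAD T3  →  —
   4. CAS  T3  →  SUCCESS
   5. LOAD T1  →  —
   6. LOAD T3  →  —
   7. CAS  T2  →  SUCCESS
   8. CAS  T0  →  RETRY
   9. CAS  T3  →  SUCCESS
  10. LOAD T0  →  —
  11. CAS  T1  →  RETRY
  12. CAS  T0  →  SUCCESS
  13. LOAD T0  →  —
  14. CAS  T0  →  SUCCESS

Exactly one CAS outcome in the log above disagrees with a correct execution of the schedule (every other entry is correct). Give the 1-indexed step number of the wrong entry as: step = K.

step = 7

Re-executing:
   1) LOAD T2:  M=4  r_T2=4
   2) LOAD T0:  M=4  r_T0=4
   3) LOAD T3:  M=4  r_T3=4
   4) CAS  T3:  M=5  r_T3=4 ✓
   5) LOAD T1:  M=5  r_T1=5
   6) LOAD T3:  M=5  r_T3=5
   7) CAS  T2:  M=5  r_T2=4 ✗
   8) CAS  T0:  M=5  r_T0=4 ✗
   9) CAS  T3:  M=6  r_T3=5 ✓
  10) LOAD T0:  M=6  r_T0=6
  11) CAS  T1:  M=6  r_T1=5 ✗
  12) CAS  T0:  M=7  r_T0=6 ✓
  13) LOAD T0:  M=7  r_T0=7
  14) CAS  T0:  M=8  r_T0=7 ✓
Mismatch at 7.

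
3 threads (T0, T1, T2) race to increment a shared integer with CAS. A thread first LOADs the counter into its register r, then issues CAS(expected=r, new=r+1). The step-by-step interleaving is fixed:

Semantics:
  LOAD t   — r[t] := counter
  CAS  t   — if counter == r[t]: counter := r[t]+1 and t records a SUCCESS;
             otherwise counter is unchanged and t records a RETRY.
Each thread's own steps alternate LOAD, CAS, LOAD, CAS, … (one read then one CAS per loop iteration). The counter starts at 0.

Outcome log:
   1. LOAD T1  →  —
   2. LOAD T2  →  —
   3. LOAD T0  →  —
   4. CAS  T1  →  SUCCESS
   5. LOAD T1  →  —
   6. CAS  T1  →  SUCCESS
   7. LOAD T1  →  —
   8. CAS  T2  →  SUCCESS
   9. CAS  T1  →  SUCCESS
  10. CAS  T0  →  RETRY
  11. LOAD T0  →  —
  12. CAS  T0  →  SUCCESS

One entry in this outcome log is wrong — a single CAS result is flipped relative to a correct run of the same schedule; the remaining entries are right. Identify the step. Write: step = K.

Reference trace:
T1 LOAD — after: cnt=0, r=0 — load
T2 LOAD — after: cnt=0, r=0 — load
T0 LOAD — after: cnt=0, r=0 — load
T1 CAS — after: cnt=1, r=0 — ok
T1 LOAD — after: cnt=1, r=1 — load
T1 CAS — after: cnt=2, r=1 — ok
T1 LOAD — after: cnt=2, r=2 — load
T2 CAS — after: cnt=2, r=0 — retry
T1 CAS — after: cnt=3, r=2 — ok
T0 CAS — after: cnt=3, r=0 — retry
T0 LOAD — after: cnt=3, r=3 — load
T0 CAS — after: cnt=4, r=3 — ok
Mismatch at 8.

step = 8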